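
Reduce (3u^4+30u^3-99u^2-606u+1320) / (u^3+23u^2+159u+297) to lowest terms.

(3u^3-3u^2-66u+120)/(u^2+12u+27)

By polynomial division,
  3u^4+30u^3-99u^2-606u+1320 = (3u-39)(u^3+23u^2+159u+297) + (321u^2+4704u+12903)
  u^3+23u^2+159u+297 = ((1/321)u+893/34347)(321u^2+4704u+12903) + (-(40040/11449)u-440440/11449)
  321u^2+4704u+12903 = (-(3675129/40040)u-13429677/40040)(-(40040/11449)u-440440/11449) + (0)
Last nonzero remainder: -(40040/11449)u-440440/11449. Dividing through by -40040/11449 gives the monic gcd u+11.
Cancel u+11 from numerator and denominator to get the reduced form.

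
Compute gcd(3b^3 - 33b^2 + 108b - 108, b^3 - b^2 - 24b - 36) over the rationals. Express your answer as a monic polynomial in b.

By polynomial division,
  3b^3 - 33b^2 + 108b - 108 = (3)(b^3 - b^2 - 24b - 36) + (-30b^2 + 180b)
  b^3 - b^2 - 24b - 36 = (-(1/30)b - 1/6)(-30b^2 + 180b) + (6b - 36)
  -30b^2 + 180b = (-5b)(6b - 36) + (0)
Last nonzero remainder: 6b - 36. Dividing through by 6 gives the monic gcd b - 6.

b - 6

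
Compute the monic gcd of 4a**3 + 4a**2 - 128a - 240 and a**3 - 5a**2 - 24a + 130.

a + 5

By polynomial division,
  4a**3 + 4a**2 - 128a - 240 = (4)(a**3 - 5a**2 - 24a + 130) + (24a**2 - 32a - 760)
  a**3 - 5a**2 - 24a + 130 = ((1/24)a - 11/72)(24a**2 - 32a - 760) + ((25/9)a + 125/9)
  24a**2 - 32a - 760 = ((216/25)a - 1368/25)((25/9)a + 125/9) + (0)
Last nonzero remainder: (25/9)a + 125/9. Dividing through by 25/9 gives the monic gcd a + 5.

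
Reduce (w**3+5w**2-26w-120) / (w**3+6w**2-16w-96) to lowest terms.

Apply the Euclidean algorithm:
  w**3+5w**2-26w-120 = (w**3+6w**2-16w-96) + (-w**2-10w-24)
  w**3+6w**2-16w-96 = (-w+4)(-w**2-10w-24) + (0)
Last nonzero remainder: -w**2-10w-24. Dividing through by -1 gives the monic gcd w**2+10w+24.
Cancel w**2+10w+24 from numerator and denominator to get the reduced form.

(w-5)/(w-4)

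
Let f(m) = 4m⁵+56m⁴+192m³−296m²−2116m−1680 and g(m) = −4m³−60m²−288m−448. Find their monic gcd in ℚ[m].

m²+11m+28

By polynomial division,
  4m⁵+56m⁴+192m³−296m²−2116m−1680 = (−m²+m+9)(−4m³−60m²−288m−448) + (84m²+924m+2352)
  −4m³−60m²−288m−448 = (−(1/21)m−4/21)(84m²+924m+2352) + (0)
Last nonzero remainder: 84m²+924m+2352. Dividing through by 84 gives the monic gcd m²+11m+28.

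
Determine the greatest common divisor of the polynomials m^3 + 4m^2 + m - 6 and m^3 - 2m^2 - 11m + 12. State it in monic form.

m^2 + 2m - 3

Apply the Euclidean algorithm:
  m^3 + 4m^2 + m - 6 = (m^3 - 2m^2 - 11m + 12) + (6m^2 + 12m - 18)
  m^3 - 2m^2 - 11m + 12 = ((1/6)m - 2/3)(6m^2 + 12m - 18) + (0)
Last nonzero remainder: 6m^2 + 12m - 18. Dividing through by 6 gives the monic gcd m^2 + 2m - 3.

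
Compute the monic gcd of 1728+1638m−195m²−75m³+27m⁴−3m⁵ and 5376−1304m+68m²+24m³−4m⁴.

−192+74m−13m²+m³

By polynomial division,
  −3m⁵+27m⁴−75m³−195m²+1638m+1728 = ((3/4)m−9/4)(−4m⁴+24m³+68m²−1304m+5376) + (−72m³+936m²−5328m+13824)
  −4m⁴+24m³+68m²−1304m+5376 = ((1/18)m+7/18)(−72m³+936m²−5328m+13824) + (0)
Last nonzero remainder: −72m³+936m²−5328m+13824. Dividing through by −72 gives the monic gcd m³−13m²+74m−192.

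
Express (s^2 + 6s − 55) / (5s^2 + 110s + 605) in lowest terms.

(s − 5)/(5s + 55)

By polynomial division,
  s^2 + 6s − 55 = (1/5)(5s^2 + 110s + 605) + (−16s − 176)
  5s^2 + 110s + 605 = (−(5/16)s − 55/16)(−16s − 176) + (0)
Last nonzero remainder: −16s − 176. Dividing through by −16 gives the monic gcd s + 11.
Cancel s + 11 from numerator and denominator to get the reduced form.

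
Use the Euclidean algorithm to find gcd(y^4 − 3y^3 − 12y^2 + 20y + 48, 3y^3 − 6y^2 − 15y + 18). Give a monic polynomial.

By polynomial division,
  y^4 − 3y^3 − 12y^2 + 20y + 48 = ((1/3)y − 1/3)(3y^3 − 6y^2 − 15y + 18) + (−9y^2 + 9y + 54)
  3y^3 − 6y^2 − 15y + 18 = (−(1/3)y + 1/3)(−9y^2 + 9y + 54) + (0)
Last nonzero remainder: −9y^2 + 9y + 54. Dividing through by −9 gives the monic gcd y^2 − y − 6.

y^2 − y − 6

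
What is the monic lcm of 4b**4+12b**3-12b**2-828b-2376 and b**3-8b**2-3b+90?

Apply the Euclidean algorithm:
  4b**4+12b**3-12b**2-828b-2376 = (4b+44)(b**3-8b**2-3b+90) + (352b**2-1056b-6336)
  b**3-8b**2-3b+90 = ((1/352)b-5/352)(352b**2-1056b-6336) + (0)
Last nonzero remainder: 352b**2-1056b-6336. Dividing through by 352 gives the monic gcd b**2-3b-18.
Then lcm(f, g) = f·g / gcd(f, g); expanding and making the result monic gives the answer.

b**5-2b**4-18b**3-192b**2+441b+2970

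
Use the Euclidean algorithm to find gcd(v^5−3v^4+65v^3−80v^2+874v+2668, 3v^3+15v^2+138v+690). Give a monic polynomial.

Apply the Euclidean algorithm:
  v^5−3v^4+65v^3−80v^2+874v+2668 = ((1/3)v^2−(8/3)v+59/3)(3v^3+15v^2+138v+690) + (−237v^2−10902)
  3v^3+15v^2+138v+690 = (−(1/79)v−5/79)(−237v^2−10902) + (0)
Last nonzero remainder: −237v^2−10902. Dividing through by −237 gives the monic gcd v^2+46.

v^2+46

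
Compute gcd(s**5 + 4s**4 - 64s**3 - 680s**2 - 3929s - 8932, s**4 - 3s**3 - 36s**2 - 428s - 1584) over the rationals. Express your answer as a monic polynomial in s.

s**2 - 7s - 44

Repeated division with remainder:
  s**5 + 4s**4 - 64s**3 - 680s**2 - 3929s - 8932 = (s + 7)(s**4 - 3s**3 - 36s**2 - 428s - 1584) + (-7s**3 + 651s + 2156)
  s**4 - 3s**3 - 36s**2 - 428s - 1584 = (-(1/7)s + 3/7)(-7s**3 + 651s + 2156) + (57s**2 - 399s - 2508)
  -7s**3 + 651s + 2156 = (-(7/57)s - 49/57)(57s**2 - 399s - 2508) + (0)
Last nonzero remainder: 57s**2 - 399s - 2508. Dividing through by 57 gives the monic gcd s**2 - 7s - 44.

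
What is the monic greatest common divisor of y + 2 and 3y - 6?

1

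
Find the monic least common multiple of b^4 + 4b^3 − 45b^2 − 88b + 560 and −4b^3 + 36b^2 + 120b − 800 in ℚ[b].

b^5 − 6b^4 − 85b^3 + 362b^2 + 1440b − 5600

By polynomial division,
  b^4 + 4b^3 − 45b^2 − 88b + 560 = (−(1/4)b − 13/4)(−4b^3 + 36b^2 + 120b − 800) + (102b^2 + 102b − 2040)
  −4b^3 + 36b^2 + 120b − 800 = (−(2/51)b + 20/51)(102b^2 + 102b − 2040) + (0)
Last nonzero remainder: 102b^2 + 102b − 2040. Dividing through by 102 gives the monic gcd b^2 + b − 20.
Then lcm(f, g) = f·g / gcd(f, g); expanding and making the result monic gives the answer.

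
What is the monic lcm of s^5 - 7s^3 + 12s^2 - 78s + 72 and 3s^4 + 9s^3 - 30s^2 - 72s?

s^7 + 2s^6 - 7s^5 - 2s^4 - 54s^3 - 84s^2 + 144s

Euclidean algorithm in ℚ[s]:
  s^5 - 7s^3 + 12s^2 - 78s + 72 = ((1/3)s - 1)(3s^4 + 9s^3 - 30s^2 - 72s) + (12s^3 + 6s^2 - 150s + 72)
  3s^4 + 9s^3 - 30s^2 - 72s = ((1/4)s + 5/8)(12s^3 + 6s^2 - 150s + 72) + ((15/4)s^2 + (15/4)s - 45)
  12s^3 + 6s^2 - 150s + 72 = ((16/5)s - 8/5)((15/4)s^2 + (15/4)s - 45) + (0)
Last nonzero remainder: (15/4)s^2 + (15/4)s - 45. Dividing through by 15/4 gives the monic gcd s^2 + s - 12.
Then lcm(f, g) = f·g / gcd(f, g); expanding and making the result monic gives the answer.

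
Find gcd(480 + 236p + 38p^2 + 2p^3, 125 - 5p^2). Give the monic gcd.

5 + p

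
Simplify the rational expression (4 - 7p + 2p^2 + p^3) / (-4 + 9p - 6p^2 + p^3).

Repeated division with remainder:
  p^3 + 2p^2 - 7p + 4 = (p^3 - 6p^2 + 9p - 4) + (8p^2 - 16p + 8)
  p^3 - 6p^2 + 9p - 4 = ((1/8)p - 1/2)(8p^2 - 16p + 8) + (0)
Last nonzero remainder: 8p^2 - 16p + 8. Dividing through by 8 gives the monic gcd p^2 - 2p + 1.
Cancel p^2 - 2p + 1 from numerator and denominator to get the reduced form.

(4 + p)/(-4 + p)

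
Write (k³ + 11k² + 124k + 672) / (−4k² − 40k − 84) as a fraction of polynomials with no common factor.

Apply the Euclidean algorithm:
  k³ + 11k² + 124k + 672 = (−(1/4)k − 1/4)(−4k² − 40k − 84) + (93k + 651)
  −4k² − 40k − 84 = (−(4/93)k − 4/31)(93k + 651) + (0)
Last nonzero remainder: 93k + 651. Dividing through by 93 gives the monic gcd k + 7.
Cancel k + 7 from numerator and denominator to get the reduced form.

(−k² − 4k − 96)/(4k + 12)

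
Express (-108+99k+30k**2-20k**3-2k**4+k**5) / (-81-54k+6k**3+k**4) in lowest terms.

Apply the Euclidean algorithm:
  k**5-2k**4-20k**3+30k**2+99k-108 = (k-8)(k**4+6k**3-54k-81) + (28k**3+84k**2-252k-756)
  k**4+6k**3-54k-81 = ((1/28)k+3/28)(28k**3+84k**2-252k-756) + (0)
Last nonzero remainder: 28k**3+84k**2-252k-756. Dividing through by 28 gives the monic gcd k**3+3k**2-9k-27.
Cancel k**3+3k**2-9k-27 from numerator and denominator to get the reduced form.

(4-5k+k**2)/(3+k)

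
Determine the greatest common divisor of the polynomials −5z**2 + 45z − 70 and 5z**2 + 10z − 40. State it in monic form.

z − 2

Apply the Euclidean algorithm:
  −5z**2 + 45z − 70 = (−1)(5z**2 + 10z − 40) + (55z − 110)
  5z**2 + 10z − 40 = ((1/11)z + 4/11)(55z − 110) + (0)
Last nonzero remainder: 55z − 110. Dividing through by 55 gives the monic gcd z − 2.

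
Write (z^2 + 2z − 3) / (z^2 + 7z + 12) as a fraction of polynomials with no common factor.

(z − 1)/(z + 4)

Euclidean algorithm in ℚ[z]:
  z^2 + 2z − 3 = (z^2 + 7z + 12) + (−5z − 15)
  z^2 + 7z + 12 = (−(1/5)z − 4/5)(−5z − 15) + (0)
Last nonzero remainder: −5z − 15. Dividing through by −5 gives the monic gcd z + 3.
Cancel z + 3 from numerator and denominator to get the reduced form.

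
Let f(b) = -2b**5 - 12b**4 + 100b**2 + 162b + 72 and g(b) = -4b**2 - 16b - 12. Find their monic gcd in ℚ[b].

b**2 + 4b + 3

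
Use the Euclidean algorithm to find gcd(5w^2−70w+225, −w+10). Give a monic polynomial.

Apply the Euclidean algorithm:
  5w^2−70w+225 = (−5w+20)(−w+10) + (25)
  −w+10 = (−(1/25)w+2/5)(25) + (0)
The last nonzero remainder is the constant 25, so the polynomials are coprime and gcd = 1.

1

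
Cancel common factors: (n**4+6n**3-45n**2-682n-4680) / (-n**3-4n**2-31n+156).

(-n**2+n+90)/(n-3)

Apply the Euclidean algorithm:
  n**4+6n**3-45n**2-682n-4680 = (-n-2)(-n**3-4n**2-31n+156) + (-84n**2-588n-4368)
  -n**3-4n**2-31n+156 = ((1/84)n-1/28)(-84n**2-588n-4368) + (0)
Last nonzero remainder: -84n**2-588n-4368. Dividing through by -84 gives the monic gcd n**2+7n+52.
Cancel n**2+7n+52 from numerator and denominator to get the reduced form.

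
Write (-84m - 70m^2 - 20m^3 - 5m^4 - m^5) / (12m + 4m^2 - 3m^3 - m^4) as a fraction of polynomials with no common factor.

(14 + m^2)/(-2 + m)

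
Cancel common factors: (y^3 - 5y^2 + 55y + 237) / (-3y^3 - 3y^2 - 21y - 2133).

(-y - 3)/(3y + 27)

Repeated division with remainder:
  y^3 - 5y^2 + 55y + 237 = (-1/3)(-3y^3 - 3y^2 - 21y - 2133) + (-6y^2 + 48y - 474)
  -3y^3 - 3y^2 - 21y - 2133 = ((1/2)y + 9/2)(-6y^2 + 48y - 474) + (0)
Last nonzero remainder: -6y^2 + 48y - 474. Dividing through by -6 gives the monic gcd y^2 - 8y + 79.
Cancel y^2 - 8y + 79 from numerator and denominator to get the reduced form.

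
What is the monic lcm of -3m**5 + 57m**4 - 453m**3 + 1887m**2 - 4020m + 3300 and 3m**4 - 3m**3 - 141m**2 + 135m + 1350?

m**7 - 10m**6 - 2m**5 + 388m**4 - 1603m**3 - 362m**2 + 14220m - 19800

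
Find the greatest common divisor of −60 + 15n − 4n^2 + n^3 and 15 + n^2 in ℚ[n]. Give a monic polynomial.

Apply the Euclidean algorithm:
  n^3 − 4n^2 + 15n − 60 = (n − 4)(n^2 + 15) + (0)
The last nonzero remainder n^2 + 15 is already monic.

15 + n^2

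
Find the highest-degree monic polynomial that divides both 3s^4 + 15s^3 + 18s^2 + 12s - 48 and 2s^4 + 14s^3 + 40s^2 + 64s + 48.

Repeated division with remainder:
  3s^4 + 15s^3 + 18s^2 + 12s - 48 = (3/2)(2s^4 + 14s^3 + 40s^2 + 64s + 48) + (-6s^3 - 42s^2 - 84s - 120)
  2s^4 + 14s^3 + 40s^2 + 64s + 48 = (-(1/3)s)(-6s^3 - 42s^2 - 84s - 120) + (12s^2 + 24s + 48)
  -6s^3 - 42s^2 - 84s - 120 = (-(1/2)s - 5/2)(12s^2 + 24s + 48) + (0)
Last nonzero remainder: 12s^2 + 24s + 48. Dividing through by 12 gives the monic gcd s^2 + 2s + 4.

s^2 + 2s + 4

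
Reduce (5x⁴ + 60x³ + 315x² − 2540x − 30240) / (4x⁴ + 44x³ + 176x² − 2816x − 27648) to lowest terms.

Repeated division with remainder:
  5x⁴ + 60x³ + 315x² − 2540x − 30240 = (5/4)(4x⁴ + 44x³ + 176x² − 2816x − 27648) + (5x³ + 95x² + 980x + 4320)
  4x⁴ + 44x³ + 176x² − 2816x − 27648 = ((4/5)x − 32/5)(5x³ + 95x² + 980x + 4320) + (0)
Last nonzero remainder: 5x³ + 95x² + 980x + 4320. Dividing through by 5 gives the monic gcd x³ + 19x² + 196x + 864.
Cancel x³ + 19x² + 196x + 864 from numerator and denominator to get the reduced form.

(5x − 35)/(4x − 32)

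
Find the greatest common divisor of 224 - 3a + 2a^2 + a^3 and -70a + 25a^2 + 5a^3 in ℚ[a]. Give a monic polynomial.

7 + a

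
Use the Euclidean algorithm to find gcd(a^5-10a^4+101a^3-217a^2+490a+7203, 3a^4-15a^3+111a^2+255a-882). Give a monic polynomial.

a^3-3a^2+31a+147

Apply the Euclidean algorithm:
  a^5-10a^4+101a^3-217a^2+490a+7203 = ((1/3)a-5/3)(3a^4-15a^3+111a^2+255a-882) + (39a^3-117a^2+1209a+5733)
  3a^4-15a^3+111a^2+255a-882 = ((1/13)a-2/13)(39a^3-117a^2+1209a+5733) + (0)
Last nonzero remainder: 39a^3-117a^2+1209a+5733. Dividing through by 39 gives the monic gcd a^3-3a^2+31a+147.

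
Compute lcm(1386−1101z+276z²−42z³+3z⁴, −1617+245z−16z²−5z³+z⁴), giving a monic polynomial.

Euclidean algorithm in ℚ[z]:
  3z⁴−42z³+276z²−1101z+1386 = (3)(z⁴−5z³−16z²+245z−1617) + (−27z³+324z²−1836z+6237)
  z⁴−5z³−16z²+245z−1617 = (−(1/27)z−7/27)(−27z³+324z²−1836z+6237) + (0)
Last nonzero remainder: −27z³+324z²−1836z+6237. Dividing through by −27 gives the monic gcd z³−12z²+68z−231.
Then lcm(f, g) = f·g / gcd(f, g); expanding and making the result monic gives the answer.

3234−2107z+277z²−6z³−7z⁴+z⁵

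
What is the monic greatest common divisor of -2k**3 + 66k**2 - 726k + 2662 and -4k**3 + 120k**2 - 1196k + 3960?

k - 11

By polynomial division,
  -2k**3 + 66k**2 - 726k + 2662 = (1/2)(-4k**3 + 120k**2 - 1196k + 3960) + (6k**2 - 128k + 682)
  -4k**3 + 120k**2 - 1196k + 3960 = (-(2/3)k + 52/9)(6k**2 - 128k + 682) + (-(16/9)k + 176/9)
  6k**2 - 128k + 682 = (-(27/8)k + 279/8)(-(16/9)k + 176/9) + (0)
Last nonzero remainder: -(16/9)k + 176/9. Dividing through by -16/9 gives the monic gcd k - 11.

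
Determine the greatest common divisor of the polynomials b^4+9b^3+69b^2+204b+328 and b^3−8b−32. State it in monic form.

Apply the Euclidean algorithm:
  b^4+9b^3+69b^2+204b+328 = (b+9)(b^3−8b−32) + (77b^2+308b+616)
  b^3−8b−32 = ((1/77)b−4/77)(77b^2+308b+616) + (0)
Last nonzero remainder: 77b^2+308b+616. Dividing through by 77 gives the monic gcd b^2+4b+8.

b^2+4b+8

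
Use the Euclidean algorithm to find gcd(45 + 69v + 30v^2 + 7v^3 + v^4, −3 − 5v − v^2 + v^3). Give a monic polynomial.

1 + v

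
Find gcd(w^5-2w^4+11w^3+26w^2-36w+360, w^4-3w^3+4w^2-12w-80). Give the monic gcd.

Apply the Euclidean algorithm:
  w^5-2w^4+11w^3+26w^2-36w+360 = (w+1)(w^4-3w^3+4w^2-12w-80) + (10w^3+34w^2+56w+440)
  w^4-3w^3+4w^2-12w-80 = ((1/10)w-16/25)(10w^3+34w^2+56w+440) + ((504/25)w^2-(504/25)w+1008/5)
  10w^3+34w^2+56w+440 = ((125/252)w+275/126)((504/25)w^2-(504/25)w+1008/5) + (0)
Last nonzero remainder: (504/25)w^2-(504/25)w+1008/5. Dividing through by 504/25 gives the monic gcd w^2-w+10.

w^2-w+10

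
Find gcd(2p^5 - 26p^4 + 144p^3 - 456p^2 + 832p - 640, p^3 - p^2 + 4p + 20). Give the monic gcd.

p^2 - 3p + 10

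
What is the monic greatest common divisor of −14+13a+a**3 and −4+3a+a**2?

−1+a

By polynomial division,
  a**3+13a−14 = (a−3)(a**2+3a−4) + (26a−26)
  a**2+3a−4 = ((1/26)a+2/13)(26a−26) + (0)
Last nonzero remainder: 26a−26. Dividing through by 26 gives the monic gcd a−1.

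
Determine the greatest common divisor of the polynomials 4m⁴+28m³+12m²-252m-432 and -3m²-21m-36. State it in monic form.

m²+7m+12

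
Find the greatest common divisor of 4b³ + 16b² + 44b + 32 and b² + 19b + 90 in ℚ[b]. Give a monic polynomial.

Repeated division with remainder:
  4b³ + 16b² + 44b + 32 = (4b − 60)(b² + 19b + 90) + (824b + 5432)
  b² + 19b + 90 = ((1/824)b + 639/42436)(824b + 5432) + (87048/10609)
  824b + 5432 = ((1092727/10881)b + 7203511/10881)(87048/10609) + (0)
The last nonzero remainder is the constant 87048/10609, so the polynomials are coprime and gcd = 1.

1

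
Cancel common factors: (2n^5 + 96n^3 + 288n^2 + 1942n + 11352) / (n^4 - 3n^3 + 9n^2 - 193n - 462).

Euclidean algorithm in ℚ[n]:
  2n^5 + 96n^3 + 288n^2 + 1942n + 11352 = (2n + 6)(n^4 - 3n^3 + 9n^2 - 193n - 462) + (96n^3 + 620n^2 + 4024n + 14124)
  n^4 - 3n^3 + 9n^2 - 193n - 462 = ((1/96)n - 227/2304)(96n^3 + 620n^2 + 4024n + 14124) + ((16225/576)n^2 + (16225/288)n + 178475/192)
  96n^3 + 620n^2 + 4024n + 14124 = ((55296/16225)n + 246528/16225)((16225/576)n^2 + (16225/288)n + 178475/192) + (0)
Last nonzero remainder: (16225/576)n^2 + (16225/288)n + 178475/192. Dividing through by 16225/576 gives the monic gcd n^2 + 2n + 33.
Cancel n^2 + 2n + 33 from numerator and denominator to get the reduced form.

(2n^3 - 4n^2 + 38n + 344)/(n^2 - 5n - 14)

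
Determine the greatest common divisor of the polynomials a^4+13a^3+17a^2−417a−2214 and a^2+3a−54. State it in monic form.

Repeated division with remainder:
  a^4+13a^3+17a^2−417a−2214 = (a^2+10a+41)(a^2+3a−54) + (0)
The last nonzero remainder a^2+3a−54 is already monic.

a^2+3a−54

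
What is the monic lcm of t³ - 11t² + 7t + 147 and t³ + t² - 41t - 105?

By polynomial division,
  t³ - 11t² + 7t + 147 = (t³ + t² - 41t - 105) + (-12t² + 48t + 252)
  t³ + t² - 41t - 105 = (-(1/12)t - 5/12)(-12t² + 48t + 252) + (0)
Last nonzero remainder: -12t² + 48t + 252. Dividing through by -12 gives the monic gcd t² - 4t - 21.
Then lcm(f, g) = f·g / gcd(f, g); expanding and making the result monic gives the answer.

t⁴ - 6t³ - 48t² + 182t + 735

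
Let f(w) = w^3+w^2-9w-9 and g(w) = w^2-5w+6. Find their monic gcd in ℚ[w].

w-3

Repeated division with remainder:
  w^3+w^2-9w-9 = (w+6)(w^2-5w+6) + (15w-45)
  w^2-5w+6 = ((1/15)w-2/15)(15w-45) + (0)
Last nonzero remainder: 15w-45. Dividing through by 15 gives the monic gcd w-3.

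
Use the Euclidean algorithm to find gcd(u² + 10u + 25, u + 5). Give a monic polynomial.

Repeated division with remainder:
  u² + 10u + 25 = (u + 5)(u + 5) + (0)
The last nonzero remainder u + 5 is already monic.

u + 5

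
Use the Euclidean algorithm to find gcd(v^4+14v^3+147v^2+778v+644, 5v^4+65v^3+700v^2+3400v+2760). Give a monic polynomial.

Apply the Euclidean algorithm:
  v^4+14v^3+147v^2+778v+644 = (1/5)(5v^4+65v^3+700v^2+3400v+2760) + (v^3+7v^2+98v+92)
  5v^4+65v^3+700v^2+3400v+2760 = (5v+30)(v^3+7v^2+98v+92) + (0)
The last nonzero remainder v^3+7v^2+98v+92 is already monic.

v^3+7v^2+98v+92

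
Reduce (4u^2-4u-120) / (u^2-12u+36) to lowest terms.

(4u+20)/(u-6)

By polynomial division,
  4u^2-4u-120 = (4)(u^2-12u+36) + (44u-264)
  u^2-12u+36 = ((1/44)u-3/22)(44u-264) + (0)
Last nonzero remainder: 44u-264. Dividing through by 44 gives the monic gcd u-6.
Cancel u-6 from numerator and denominator to get the reduced form.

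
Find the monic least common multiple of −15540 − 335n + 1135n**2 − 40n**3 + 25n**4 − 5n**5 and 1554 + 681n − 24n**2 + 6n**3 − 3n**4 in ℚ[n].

6216 + 3242n − 387n**2 − 211n**3 − 2n**4 − 3n**5 + n**6

Repeated division with remainder:
  −5n**5 + 25n**4 − 40n**3 + 1135n**2 − 335n − 15540 = ((5/3)n − 5)(−3n**4 + 6n**3 − 24n**2 + 681n + 1554) + (30n**3 − 120n**2 + 480n − 7770)
  −3n**4 + 6n**3 − 24n**2 + 681n + 1554 = (−(1/10)n − 1/5)(30n**3 − 120n**2 + 480n − 7770) + (0)
Last nonzero remainder: 30n**3 − 120n**2 + 480n − 7770. Dividing through by 30 gives the monic gcd n**3 − 4n**2 + 16n − 259.
Then lcm(f, g) = f·g / gcd(f, g); expanding and making the result monic gives the answer.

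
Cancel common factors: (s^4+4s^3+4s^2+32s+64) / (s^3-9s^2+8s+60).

Repeated division with remainder:
  s^4+4s^3+4s^2+32s+64 = (s+13)(s^3-9s^2+8s+60) + (113s^2-132s-716)
  s^3-9s^2+8s+60 = ((1/113)s-885/12769)(113s^2-132s-716) + ((66240/12769)s+132480/12769)
  113s^2-132s-716 = ((1442897/66240)s-2285651/33120)((66240/12769)s+132480/12769) + (0)
Last nonzero remainder: (66240/12769)s+132480/12769. Dividing through by 66240/12769 gives the monic gcd s+2.
Cancel s+2 from numerator and denominator to get the reduced form.

(s^3+2s^2+32)/(s^2-11s+30)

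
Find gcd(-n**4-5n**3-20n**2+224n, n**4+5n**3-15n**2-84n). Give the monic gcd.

n**2-4n

Repeated division with remainder:
  -n**4-5n**3-20n**2+224n = (-1)(n**4+5n**3-15n**2-84n) + (-35n**2+140n)
  n**4+5n**3-15n**2-84n = (-(1/35)n**2-(9/35)n-3/5)(-35n**2+140n) + (0)
Last nonzero remainder: -35n**2+140n. Dividing through by -35 gives the monic gcd n**2-4n.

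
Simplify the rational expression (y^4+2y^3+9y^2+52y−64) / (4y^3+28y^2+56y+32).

(y^3−2y^2+17y−16)/(4y^2+12y+8)

Repeated division with remainder:
  y^4+2y^3+9y^2+52y−64 = ((1/4)y−5/4)(4y^3+28y^2+56y+32) + (30y^2+114y−24)
  4y^3+28y^2+56y+32 = ((2/15)y+32/75)(30y^2+114y−24) + ((264/25)y+1056/25)
  30y^2+114y−24 = ((125/44)y−25/44)((264/25)y+1056/25) + (0)
Last nonzero remainder: (264/25)y+1056/25. Dividing through by 264/25 gives the monic gcd y+4.
Cancel y+4 from numerator and denominator to get the reduced form.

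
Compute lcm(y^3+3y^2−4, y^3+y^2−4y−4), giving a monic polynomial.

Repeated division with remainder:
  y^3+3y^2−4 = (y^3+y^2−4y−4) + (2y^2+4y)
  y^3+y^2−4y−4 = ((1/2)y−1/2)(2y^2+4y) + (−2y−4)
  2y^2+4y = (−y)(−2y−4) + (0)
Last nonzero remainder: −2y−4. Dividing through by −2 gives the monic gcd y+2.
Then lcm(f, g) = f·g / gcd(f, g); expanding and making the result monic gives the answer.

y^5+2y^4−5y^3−10y^2+4y+8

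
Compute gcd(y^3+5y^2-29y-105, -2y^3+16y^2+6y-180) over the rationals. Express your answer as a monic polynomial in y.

y^2-2y-15

Apply the Euclidean algorithm:
  y^3+5y^2-29y-105 = (-1/2)(-2y^3+16y^2+6y-180) + (13y^2-26y-195)
  -2y^3+16y^2+6y-180 = (-(2/13)y+12/13)(13y^2-26y-195) + (0)
Last nonzero remainder: 13y^2-26y-195. Dividing through by 13 gives the monic gcd y^2-2y-15.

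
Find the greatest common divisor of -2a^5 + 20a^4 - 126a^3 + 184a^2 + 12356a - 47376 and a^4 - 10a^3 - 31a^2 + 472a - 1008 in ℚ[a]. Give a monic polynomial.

Repeated division with remainder:
  -2a^5 + 20a^4 - 126a^3 + 184a^2 + 12356a - 47376 = (-2a)(a^4 - 10a^3 - 31a^2 + 472a - 1008) + (-188a^3 + 1128a^2 + 10340a - 47376)
  a^4 - 10a^3 - 31a^2 + 472a - 1008 = (-(1/188)a + 1/47)(-188a^3 + 1128a^2 + 10340a - 47376) + (0)
Last nonzero remainder: -188a^3 + 1128a^2 + 10340a - 47376. Dividing through by -188 gives the monic gcd a^3 - 6a^2 - 55a + 252.

a^3 - 6a^2 - 55a + 252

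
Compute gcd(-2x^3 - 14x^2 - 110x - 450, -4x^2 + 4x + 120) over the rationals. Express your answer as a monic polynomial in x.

Euclidean algorithm in ℚ[x]:
  -2x^3 - 14x^2 - 110x - 450 = ((1/2)x + 4)(-4x^2 + 4x + 120) + (-186x - 930)
  -4x^2 + 4x + 120 = ((2/93)x - 4/31)(-186x - 930) + (0)
Last nonzero remainder: -186x - 930. Dividing through by -186 gives the monic gcd x + 5.

x + 5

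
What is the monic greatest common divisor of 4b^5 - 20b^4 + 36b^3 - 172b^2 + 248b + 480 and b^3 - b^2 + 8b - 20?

Apply the Euclidean algorithm:
  4b^5 - 20b^4 + 36b^3 - 172b^2 + 248b + 480 = (4b^2 - 16b - 12)(b^3 - b^2 + 8b - 20) + (24b^2 + 24b + 240)
  b^3 - b^2 + 8b - 20 = ((1/24)b - 1/12)(24b^2 + 24b + 240) + (0)
Last nonzero remainder: 24b^2 + 24b + 240. Dividing through by 24 gives the monic gcd b^2 + b + 10.

b^2 + b + 10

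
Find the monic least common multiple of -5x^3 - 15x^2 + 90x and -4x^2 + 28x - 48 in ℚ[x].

x^4 - x^3 - 30x^2 + 72x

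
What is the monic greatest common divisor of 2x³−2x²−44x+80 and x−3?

1

Euclidean algorithm in ℚ[x]:
  2x³−2x²−44x+80 = (2x²+4x−32)(x−3) + (−16)
  x−3 = (−(1/16)x+3/16)(−16) + (0)
The last nonzero remainder is the constant −16, so the polynomials are coprime and gcd = 1.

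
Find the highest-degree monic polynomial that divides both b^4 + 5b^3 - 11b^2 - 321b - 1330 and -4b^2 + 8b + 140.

By polynomial division,
  b^4 + 5b^3 - 11b^2 - 321b - 1330 = (-(1/4)b^2 - (7/4)b - 19/2)(-4b^2 + 8b + 140) + (0)
Last nonzero remainder: -4b^2 + 8b + 140. Dividing through by -4 gives the monic gcd b^2 - 2b - 35.

b^2 - 2b - 35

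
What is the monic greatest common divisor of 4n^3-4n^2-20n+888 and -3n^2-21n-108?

Apply the Euclidean algorithm:
  4n^3-4n^2-20n+888 = (-(4/3)n+32/3)(-3n^2-21n-108) + (60n+2040)
  -3n^2-21n-108 = (-(1/20)n+27/20)(60n+2040) + (-2862)
  60n+2040 = (-(10/477)n-340/477)(-2862) + (0)
The last nonzero remainder is the constant -2862, so the polynomials are coprime and gcd = 1.

1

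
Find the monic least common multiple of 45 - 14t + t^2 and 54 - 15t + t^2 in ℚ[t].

-270 + 129t - 20t^2 + t^3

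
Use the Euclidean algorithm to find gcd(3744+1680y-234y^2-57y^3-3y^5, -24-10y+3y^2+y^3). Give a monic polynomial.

8+6y+y^2

Apply the Euclidean algorithm:
  -3y^5-57y^3-234y^2+1680y+3744 = (-3y^2+9y-114)(y^3+3y^2-10y-24) + (126y^2+756y+1008)
  y^3+3y^2-10y-24 = ((1/126)y-1/42)(126y^2+756y+1008) + (0)
Last nonzero remainder: 126y^2+756y+1008. Dividing through by 126 gives the monic gcd y^2+6y+8.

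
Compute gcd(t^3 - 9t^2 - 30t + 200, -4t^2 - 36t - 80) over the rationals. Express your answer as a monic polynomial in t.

t + 5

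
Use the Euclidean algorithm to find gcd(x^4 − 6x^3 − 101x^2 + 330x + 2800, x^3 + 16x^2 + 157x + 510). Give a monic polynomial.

x + 5

By polynomial division,
  x^4 − 6x^3 − 101x^2 + 330x + 2800 = (x − 22)(x^3 + 16x^2 + 157x + 510) + (94x^2 + 3274x + 14020)
  x^3 + 16x^2 + 157x + 510 = ((1/94)x − 885/4418)(94x^2 + 3274x + 14020) + ((1466088/2209)x + 7330440/2209)
  94x^2 + 3274x + 14020 = ((103823/733044)x + 1548509/366522)((1466088/2209)x + 7330440/2209) + (0)
Last nonzero remainder: (1466088/2209)x + 7330440/2209. Dividing through by 1466088/2209 gives the monic gcd x + 5.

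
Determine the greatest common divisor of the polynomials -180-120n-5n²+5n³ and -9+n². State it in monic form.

3+n

By polynomial division,
  5n³-5n²-120n-180 = (5n-5)(n²-9) + (-75n-225)
  n²-9 = (-(1/75)n+1/25)(-75n-225) + (0)
Last nonzero remainder: -75n-225. Dividing through by -75 gives the monic gcd n+3.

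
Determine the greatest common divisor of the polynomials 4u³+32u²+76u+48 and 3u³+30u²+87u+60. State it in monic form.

Apply the Euclidean algorithm:
  4u³+32u²+76u+48 = (4/3)(3u³+30u²+87u+60) + (−8u²−40u−32)
  3u³+30u²+87u+60 = (−(3/8)u−15/8)(−8u²−40u−32) + (0)
Last nonzero remainder: −8u²−40u−32. Dividing through by −8 gives the monic gcd u²+5u+4.

u²+5u+4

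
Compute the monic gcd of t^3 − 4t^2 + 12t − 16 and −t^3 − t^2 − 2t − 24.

t^2 − 2t + 8

Euclidean algorithm in ℚ[t]:
  t^3 − 4t^2 + 12t − 16 = (−1)(−t^3 − t^2 − 2t − 24) + (−5t^2 + 10t − 40)
  −t^3 − t^2 − 2t − 24 = ((1/5)t + 3/5)(−5t^2 + 10t − 40) + (0)
Last nonzero remainder: −5t^2 + 10t − 40. Dividing through by −5 gives the monic gcd t^2 − 2t + 8.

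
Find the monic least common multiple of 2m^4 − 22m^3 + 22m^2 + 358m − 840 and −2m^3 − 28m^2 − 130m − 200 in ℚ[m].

Apply the Euclidean algorithm:
  2m^4 − 22m^3 + 22m^2 + 358m − 840 = (−m + 25)(−2m^3 − 28m^2 − 130m − 200) + (592m^2 + 3408m + 4160)
  −2m^3 − 28m^2 − 130m − 200 = (−(1/296)m − 305/10952)(592m^2 + 3408m + 4160) + (−(28800/1369)m − 115200/1369)
  592m^2 + 3408m + 4160 = (−(50653/1800)m − 17797/360)(−(28800/1369)m − 115200/1369) + (0)
Last nonzero remainder: −(28800/1369)m − 115200/1369. Dividing through by −28800/1369 gives the monic gcd m + 4.
Then lcm(f, g) = f·g / gcd(f, g); expanding and making the result monic gives the answer.

m^6 − m^5 − 74m^4 + 14m^3 + 1645m^2 + 275m − 10500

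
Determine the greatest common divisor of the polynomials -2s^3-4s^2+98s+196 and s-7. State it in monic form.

By polynomial division,
  -2s^3-4s^2+98s+196 = (-2s^2-18s-28)(s-7) + (0)
The last nonzero remainder s-7 is already monic.

s-7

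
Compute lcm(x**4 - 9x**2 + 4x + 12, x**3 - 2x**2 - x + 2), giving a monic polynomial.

Repeated division with remainder:
  x**4 - 9x**2 + 4x + 12 = (x + 2)(x**3 - 2x**2 - x + 2) + (-4x**2 + 4x + 8)
  x**3 - 2x**2 - x + 2 = (-(1/4)x + 1/4)(-4x**2 + 4x + 8) + (0)
Last nonzero remainder: -4x**2 + 4x + 8. Dividing through by -4 gives the monic gcd x**2 - x - 2.
Then lcm(f, g) = f·g / gcd(f, g); expanding and making the result monic gives the answer.

x**5 - x**4 - 9x**3 + 13x**2 + 8x - 12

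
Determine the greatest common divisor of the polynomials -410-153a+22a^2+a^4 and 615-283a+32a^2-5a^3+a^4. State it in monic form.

By polynomial division,
  a^4+22a^2-153a-410 = (a^4-5a^3+32a^2-283a+615) + (5a^3-10a^2+130a-1025)
  a^4-5a^3+32a^2-283a+615 = ((1/5)a-3/5)(5a^3-10a^2+130a-1025) + (0)
Last nonzero remainder: 5a^3-10a^2+130a-1025. Dividing through by 5 gives the monic gcd a^3-2a^2+26a-205.

-205+26a-2a^2+a^3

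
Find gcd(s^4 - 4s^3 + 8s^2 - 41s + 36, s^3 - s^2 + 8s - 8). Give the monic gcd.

Apply the Euclidean algorithm:
  s^4 - 4s^3 + 8s^2 - 41s + 36 = (s - 3)(s^3 - s^2 + 8s - 8) + (-3s^2 - 9s + 12)
  s^3 - s^2 + 8s - 8 = (-(1/3)s + 4/3)(-3s^2 - 9s + 12) + (24s - 24)
  -3s^2 - 9s + 12 = (-(1/8)s - 1/2)(24s - 24) + (0)
Last nonzero remainder: 24s - 24. Dividing through by 24 gives the monic gcd s - 1.

s - 1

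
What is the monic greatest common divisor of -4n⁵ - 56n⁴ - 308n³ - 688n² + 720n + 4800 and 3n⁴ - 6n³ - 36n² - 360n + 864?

n³ + 4n² + 12n - 48

Apply the Euclidean algorithm:
  -4n⁵ - 56n⁴ - 308n³ - 688n² + 720n + 4800 = (-(4/3)n - 64/3)(3n⁴ - 6n³ - 36n² - 360n + 864) + (-484n³ - 1936n² - 5808n + 23232)
  3n⁴ - 6n³ - 36n² - 360n + 864 = (-(3/484)n + 9/242)(-484n³ - 1936n² - 5808n + 23232) + (0)
Last nonzero remainder: -484n³ - 1936n² - 5808n + 23232. Dividing through by -484 gives the monic gcd n³ + 4n² + 12n - 48.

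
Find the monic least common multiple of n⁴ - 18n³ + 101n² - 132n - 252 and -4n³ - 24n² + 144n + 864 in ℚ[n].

n⁶ - 6n⁵ - 79n⁴ + 432n³ + 1800n² - 7776n - 9072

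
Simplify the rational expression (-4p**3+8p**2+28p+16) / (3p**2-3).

Euclidean algorithm in ℚ[p]:
  -4p**3+8p**2+28p+16 = (-(4/3)p+8/3)(3p**2-3) + (24p+24)
  3p**2-3 = ((1/8)p-1/8)(24p+24) + (0)
Last nonzero remainder: 24p+24. Dividing through by 24 gives the monic gcd p+1.
Cancel p+1 from numerator and denominator to get the reduced form.

(-4p**2+12p+16)/(3p-3)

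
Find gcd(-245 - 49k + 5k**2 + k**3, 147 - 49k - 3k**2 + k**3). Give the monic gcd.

-49 + k**2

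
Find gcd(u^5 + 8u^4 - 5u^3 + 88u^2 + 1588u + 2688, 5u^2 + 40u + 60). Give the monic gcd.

u^2 + 8u + 12

By polynomial division,
  u^5 + 8u^4 - 5u^3 + 88u^2 + 1588u + 2688 = ((1/5)u^3 - (17/5)u + 224/5)(5u^2 + 40u + 60) + (0)
Last nonzero remainder: 5u^2 + 40u + 60. Dividing through by 5 gives the monic gcd u^2 + 8u + 12.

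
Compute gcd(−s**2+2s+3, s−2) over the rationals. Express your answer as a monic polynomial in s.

1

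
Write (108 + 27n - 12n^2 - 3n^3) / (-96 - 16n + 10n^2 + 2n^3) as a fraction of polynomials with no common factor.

Euclidean algorithm in ℚ[n]:
  -3n^3 - 12n^2 + 27n + 108 = (-3/2)(2n^3 + 10n^2 - 16n - 96) + (3n^2 + 3n - 36)
  2n^3 + 10n^2 - 16n - 96 = ((2/3)n + 8/3)(3n^2 + 3n - 36) + (0)
Last nonzero remainder: 3n^2 + 3n - 36. Dividing through by 3 gives the monic gcd n^2 + n - 12.
Cancel n^2 + n - 12 from numerator and denominator to get the reduced form.

(-9 - 3n)/(8 + 2n)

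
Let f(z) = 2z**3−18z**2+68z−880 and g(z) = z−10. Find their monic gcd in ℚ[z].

z−10

Apply the Euclidean algorithm:
  2z**3−18z**2+68z−880 = (2z**2+2z+88)(z−10) + (0)
The last nonzero remainder z−10 is already monic.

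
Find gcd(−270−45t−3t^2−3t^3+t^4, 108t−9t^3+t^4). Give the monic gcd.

−18−3t+t^2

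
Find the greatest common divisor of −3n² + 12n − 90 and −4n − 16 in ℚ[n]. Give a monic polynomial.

1

Euclidean algorithm in ℚ[n]:
  −3n² + 12n − 90 = ((3/4)n − 6)(−4n − 16) + (−186)
  −4n − 16 = ((2/93)n + 8/93)(−186) + (0)
The last nonzero remainder is the constant −186, so the polynomials are coprime and gcd = 1.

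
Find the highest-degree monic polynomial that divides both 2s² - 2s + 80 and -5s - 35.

By polynomial division,
  2s² - 2s + 80 = (-(2/5)s + 16/5)(-5s - 35) + (192)
  -5s - 35 = (-(5/192)s - 35/192)(192) + (0)
The last nonzero remainder is the constant 192, so the polynomials are coprime and gcd = 1.

1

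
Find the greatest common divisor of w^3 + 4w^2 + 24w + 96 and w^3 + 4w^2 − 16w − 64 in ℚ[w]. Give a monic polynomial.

w + 4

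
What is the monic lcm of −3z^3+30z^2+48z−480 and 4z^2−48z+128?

Repeated division with remainder:
  −3z^3+30z^2+48z−480 = (−(3/4)z−3/2)(4z^2−48z+128) + (72z−288)
  4z^2−48z+128 = ((1/18)z−4/9)(72z−288) + (0)
Last nonzero remainder: 72z−288. Dividing through by 72 gives the monic gcd z−4.
Then lcm(f, g) = f·g / gcd(f, g); expanding and making the result monic gives the answer.

z^4−18z^3+64z^2+288z−1280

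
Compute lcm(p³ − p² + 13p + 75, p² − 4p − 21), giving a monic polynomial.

p⁴ − 8p³ + 20p² − 16p − 525

Apply the Euclidean algorithm:
  p³ − p² + 13p + 75 = (p + 3)(p² − 4p − 21) + (46p + 138)
  p² − 4p − 21 = ((1/46)p − 7/46)(46p + 138) + (0)
Last nonzero remainder: 46p + 138. Dividing through by 46 gives the monic gcd p + 3.
Then lcm(f, g) = f·g / gcd(f, g); expanding and making the result monic gives the answer.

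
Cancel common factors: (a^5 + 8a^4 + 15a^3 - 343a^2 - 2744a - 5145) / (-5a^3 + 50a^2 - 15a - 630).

Euclidean algorithm in ℚ[a]:
  a^5 + 8a^4 + 15a^3 - 343a^2 - 2744a - 5145 = (-(1/5)a^2 - (18/5)a - 192/5)(-5a^3 + 50a^2 - 15a - 630) + (1397a^2 - 5588a - 29337)
  -5a^3 + 50a^2 - 15a - 630 = (-(5/1397)a + 30/1397)(1397a^2 - 5588a - 29337) + (0)
Last nonzero remainder: 1397a^2 - 5588a - 29337. Dividing through by 1397 gives the monic gcd a^2 - 4a - 21.
Cancel a^2 - 4a - 21 from numerator and denominator to get the reduced form.

(-a^3 - 12a^2 - 84a - 245)/(5a - 30)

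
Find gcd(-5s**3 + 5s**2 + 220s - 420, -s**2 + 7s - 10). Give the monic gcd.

s - 2

By polynomial division,
  -5s**3 + 5s**2 + 220s - 420 = (5s + 30)(-s**2 + 7s - 10) + (60s - 120)
  -s**2 + 7s - 10 = (-(1/60)s + 1/12)(60s - 120) + (0)
Last nonzero remainder: 60s - 120. Dividing through by 60 gives the monic gcd s - 2.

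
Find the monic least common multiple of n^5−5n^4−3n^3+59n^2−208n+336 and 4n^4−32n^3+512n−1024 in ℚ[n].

n^7−13n^6+53n^5+3n^4−728n^3+2944n^2−6016n+5376

Repeated division with remainder:
  n^5−5n^4−3n^3+59n^2−208n+336 = ((1/4)n+3/4)(4n^4−32n^3+512n−1024) + (21n^3−69n^2−336n+1104)
  4n^4−32n^3+512n−1024 = ((4/21)n−44/49)(21n^3−69n^2−336n+1104) + ((100/49)n^2−1600/49)
  21n^3−69n^2−336n+1104 = ((1029/100)n−3381/100)((100/49)n^2−1600/49) + (0)
Last nonzero remainder: (100/49)n^2−1600/49. Dividing through by 100/49 gives the monic gcd n^2−16.
Then lcm(f, g) = f·g / gcd(f, g); expanding and making the result monic gives the answer.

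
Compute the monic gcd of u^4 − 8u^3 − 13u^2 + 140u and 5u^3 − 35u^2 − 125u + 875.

u^2 − 12u + 35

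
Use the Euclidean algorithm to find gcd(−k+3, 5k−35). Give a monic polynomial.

1

By polynomial division,
  −k+3 = (−1/5)(5k−35) + (−4)
  5k−35 = (−(5/4)k+35/4)(−4) + (0)
The last nonzero remainder is the constant −4, so the polynomials are coprime and gcd = 1.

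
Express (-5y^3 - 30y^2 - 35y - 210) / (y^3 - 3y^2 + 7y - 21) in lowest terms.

Repeated division with remainder:
  -5y^3 - 30y^2 - 35y - 210 = (-5)(y^3 - 3y^2 + 7y - 21) + (-45y^2 - 315)
  y^3 - 3y^2 + 7y - 21 = (-(1/45)y + 1/15)(-45y^2 - 315) + (0)
Last nonzero remainder: -45y^2 - 315. Dividing through by -45 gives the monic gcd y^2 + 7.
Cancel y^2 + 7 from numerator and denominator to get the reduced form.

(-5y - 30)/(y - 3)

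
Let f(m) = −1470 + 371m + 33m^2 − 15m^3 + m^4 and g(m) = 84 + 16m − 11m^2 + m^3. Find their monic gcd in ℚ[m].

Euclidean algorithm in ℚ[m]:
  m^4 − 15m^3 + 33m^2 + 371m − 1470 = (m − 4)(m^3 − 11m^2 + 16m + 84) + (−27m^2 + 351m − 1134)
  m^3 − 11m^2 + 16m + 84 = (−(1/27)m − 2/27)(−27m^2 + 351m − 1134) + (0)
Last nonzero remainder: −27m^2 + 351m − 1134. Dividing through by −27 gives the monic gcd m^2 − 13m + 42.

42 − 13m + m^2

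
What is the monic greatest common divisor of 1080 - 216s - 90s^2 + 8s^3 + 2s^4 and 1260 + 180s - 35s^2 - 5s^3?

Repeated division with remainder:
  2s^4 + 8s^3 - 90s^2 - 216s + 1080 = (-(2/5)s + 6/5)(-5s^3 - 35s^2 + 180s + 1260) + (24s^2 + 72s - 432)
  -5s^3 - 35s^2 + 180s + 1260 = (-(5/24)s - 5/6)(24s^2 + 72s - 432) + (150s + 900)
  24s^2 + 72s - 432 = ((4/25)s - 12/25)(150s + 900) + (0)
Last nonzero remainder: 150s + 900. Dividing through by 150 gives the monic gcd s + 6.

6 + s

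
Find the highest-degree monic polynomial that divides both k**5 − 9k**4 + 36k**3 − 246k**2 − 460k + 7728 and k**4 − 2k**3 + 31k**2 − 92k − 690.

Repeated division with remainder:
  k**5 − 9k**4 + 36k**3 − 246k**2 − 460k + 7728 = (k − 7)(k**4 − 2k**3 + 31k**2 − 92k − 690) + (−9k**3 + 63k**2 − 414k + 2898)
  k**4 − 2k**3 + 31k**2 − 92k − 690 = (−(1/9)k − 5/9)(−9k**3 + 63k**2 − 414k + 2898) + (20k**2 + 920)
  −9k**3 + 63k**2 − 414k + 2898 = (−(9/20)k + 63/20)(20k**2 + 920) + (0)
Last nonzero remainder: 20k**2 + 920. Dividing through by 20 gives the monic gcd k**2 + 46.

k**2 + 46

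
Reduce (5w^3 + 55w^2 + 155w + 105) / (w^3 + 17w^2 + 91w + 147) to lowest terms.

Apply the Euclidean algorithm:
  5w^3 + 55w^2 + 155w + 105 = (5)(w^3 + 17w^2 + 91w + 147) + (-30w^2 - 300w - 630)
  w^3 + 17w^2 + 91w + 147 = (-(1/30)w - 7/30)(-30w^2 - 300w - 630) + (0)
Last nonzero remainder: -30w^2 - 300w - 630. Dividing through by -30 gives the monic gcd w^2 + 10w + 21.
Cancel w^2 + 10w + 21 from numerator and denominator to get the reduced form.

(5w + 5)/(w + 7)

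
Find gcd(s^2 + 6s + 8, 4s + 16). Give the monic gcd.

Apply the Euclidean algorithm:
  s^2 + 6s + 8 = ((1/4)s + 1/2)(4s + 16) + (0)
Last nonzero remainder: 4s + 16. Dividing through by 4 gives the monic gcd s + 4.

s + 4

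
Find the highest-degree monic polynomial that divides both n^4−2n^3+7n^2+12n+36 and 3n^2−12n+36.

n^2−4n+12

Repeated division with remainder:
  n^4−2n^3+7n^2+12n+36 = ((1/3)n^2+(2/3)n+1)(3n^2−12n+36) + (0)
Last nonzero remainder: 3n^2−12n+36. Dividing through by 3 gives the monic gcd n^2−4n+12.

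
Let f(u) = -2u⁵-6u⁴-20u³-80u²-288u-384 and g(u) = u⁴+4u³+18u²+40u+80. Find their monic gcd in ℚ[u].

By polynomial division,
  -2u⁵-6u⁴-20u³-80u²-288u-384 = (-2u+2)(u⁴+4u³+18u²+40u+80) + (8u³-36u²-208u-544)
  u⁴+4u³+18u²+40u+80 = ((1/8)u+17/16)(8u³-36u²-208u-544) + ((329/4)u²+329u+658)
  8u³-36u²-208u-544 = ((32/329)u-272/329)((329/4)u²+329u+658) + (0)
Last nonzero remainder: (329/4)u²+329u+658. Dividing through by 329/4 gives the monic gcd u²+4u+8.

u²+4u+8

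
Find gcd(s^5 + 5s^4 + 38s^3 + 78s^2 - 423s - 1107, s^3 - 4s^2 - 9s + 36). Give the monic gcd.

s^2 - 9

Repeated division with remainder:
  s^5 + 5s^4 + 38s^3 + 78s^2 - 423s - 1107 = (s^2 + 9s + 83)(s^3 - 4s^2 - 9s + 36) + (455s^2 - 4095)
  s^3 - 4s^2 - 9s + 36 = ((1/455)s - 4/455)(455s^2 - 4095) + (0)
Last nonzero remainder: 455s^2 - 4095. Dividing through by 455 gives the monic gcd s^2 - 9.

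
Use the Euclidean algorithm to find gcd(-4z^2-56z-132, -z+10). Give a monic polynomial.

Repeated division with remainder:
  -4z^2-56z-132 = (4z+96)(-z+10) + (-1092)
  -z+10 = ((1/1092)z-5/546)(-1092) + (0)
The last nonzero remainder is the constant -1092, so the polynomials are coprime and gcd = 1.

1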